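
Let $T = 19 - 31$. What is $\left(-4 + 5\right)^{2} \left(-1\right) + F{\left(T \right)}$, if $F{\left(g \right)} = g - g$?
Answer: $-1$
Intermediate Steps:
$T = -12$
$F{\left(g \right)} = 0$
$\left(-4 + 5\right)^{2} \left(-1\right) + F{\left(T \right)} = \left(-4 + 5\right)^{2} \left(-1\right) + 0 = 1^{2} \left(-1\right) + 0 = 1 \left(-1\right) + 0 = -1 + 0 = -1$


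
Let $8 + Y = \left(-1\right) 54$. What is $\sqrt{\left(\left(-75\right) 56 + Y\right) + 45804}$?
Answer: $\sqrt{41542} \approx 203.82$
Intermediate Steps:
$Y = -62$ ($Y = -8 - 54 = -62$)
$\sqrt{\left(\left(-75\right) 56 + Y\right) + 45804} = \sqrt{\left(\left(-75\right) 56 - 62\right) + 45804} = \sqrt{\left(-4200 - 62\right) + 45804} = \sqrt{-4262 + 45804} = \sqrt{41542}$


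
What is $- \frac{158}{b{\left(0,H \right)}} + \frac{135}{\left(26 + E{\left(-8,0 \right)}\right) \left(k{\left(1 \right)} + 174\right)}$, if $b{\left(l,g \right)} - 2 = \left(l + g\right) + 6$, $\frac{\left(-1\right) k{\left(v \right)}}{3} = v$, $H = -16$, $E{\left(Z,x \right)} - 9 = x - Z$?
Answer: $\frac{64603}{3268} \approx 19.768$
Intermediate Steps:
$E{\left(Z,x \right)} = 9 + x - Z$ ($E{\left(Z,x \right)} = 9 - \left(Z - x\right) = 9 + x - Z$)
$k{\left(v \right)} = - 3 v$
$b{\left(l,g \right)} = 8 + g + l$ ($b{\left(l,g \right)} = 2 + \left(\left(l + g\right) + 6\right) = 2 + \left(\left(g + l\right) + 6\right) = 2 + \left(6 + g + l\right) = 8 + g + l$)
$- \frac{158}{b{\left(0,H \right)}} + \frac{135}{\left(26 + E{\left(-8,0 \right)}\right) \left(k{\left(1 \right)} + 174\right)} = - \frac{158}{8 - 16 + 0} + \frac{135}{\left(26 + \left(9 + 0 - -8\right)\right) \left(\left(-3\right) 1 + 174\right)} = - \frac{158}{-8} + \frac{135}{\left(26 + \left(9 + 0 + 8\right)\right) \left(-3 + 174\right)} = \left(-158\right) \left(- \frac{1}{8}\right) + \frac{135}{\left(26 + 17\right) 171} = \frac{79}{4} + \frac{135}{43 \cdot 171} = \frac{79}{4} + \frac{135}{7353} = \frac{79}{4} + 135 \cdot \frac{1}{7353} = \frac{79}{4} + \frac{15}{817} = \frac{64603}{3268}$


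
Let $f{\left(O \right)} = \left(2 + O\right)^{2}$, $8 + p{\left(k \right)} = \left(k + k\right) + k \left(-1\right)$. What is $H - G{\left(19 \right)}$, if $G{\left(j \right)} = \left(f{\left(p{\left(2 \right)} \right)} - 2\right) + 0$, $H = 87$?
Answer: $73$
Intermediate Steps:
$p{\left(k \right)} = -8 + k$ ($p{\left(k \right)} = -8 + \left(\left(k + k\right) + k \left(-1\right)\right) = -8 + \left(2 k - k\right) = -8 + k$)
$G{\left(j \right)} = 14$ ($G{\left(j \right)} = \left(\left(2 + \left(-8 + 2\right)\right)^{2} - 2\right) + 0 = \left(\left(2 - 6\right)^{2} - 2\right) + 0 = \left(\left(-4\right)^{2} - 2\right) + 0 = \left(16 - 2\right) + 0 = 14 + 0 = 14$)
$H - G{\left(19 \right)} = 87 - 14 = 73$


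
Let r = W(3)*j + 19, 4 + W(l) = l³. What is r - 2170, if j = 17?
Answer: -1760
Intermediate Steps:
W(l) = -4 + l³
r = 410 (r = (-4 + 3³)*17 + 19 = (-4 + 27)*17 + 19 = 23*17 + 19 = 391 + 19 = 410)
r - 2170 = 410 - 2170 = -1760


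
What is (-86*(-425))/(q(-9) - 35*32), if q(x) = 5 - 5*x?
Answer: -3655/107 ≈ -34.159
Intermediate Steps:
(-86*(-425))/(q(-9) - 35*32) = (-86*(-425))/((5 - 5*(-9)) - 35*32) = 36550/((5 + 45) - 1120) = 36550/(50 - 1120) = 36550/(-1070) = 36550*(-1/1070) = -3655/107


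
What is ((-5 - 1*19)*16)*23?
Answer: -8832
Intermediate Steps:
((-5 - 1*19)*16)*23 = ((-5 - 19)*16)*23 = -24*16*23 = -384*23 = -8832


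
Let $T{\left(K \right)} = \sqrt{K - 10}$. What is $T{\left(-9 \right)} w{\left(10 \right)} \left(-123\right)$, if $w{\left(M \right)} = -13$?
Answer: $1599 i \sqrt{19} \approx 6969.9 i$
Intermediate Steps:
$T{\left(K \right)} = \sqrt{-10 + K}$
$T{\left(-9 \right)} w{\left(10 \right)} \left(-123\right) = \sqrt{-10 - 9} \left(-13\right) \left(-123\right) = \sqrt{-19} \left(-13\right) \left(-123\right) = i \sqrt{19} \left(-13\right) \left(-123\right) = - 13 i \sqrt{19} \left(-123\right) = 1599 i \sqrt{19}$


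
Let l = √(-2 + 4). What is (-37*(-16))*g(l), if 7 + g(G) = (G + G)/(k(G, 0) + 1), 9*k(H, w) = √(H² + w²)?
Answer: -348688/79 + 95904*√2/79 ≈ -2697.0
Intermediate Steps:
k(H, w) = √(H² + w²)/9
l = √2 ≈ 1.4142
g(G) = -7 + 2*G/(1 + √(G²)/9) (g(G) = -7 + (G + G)/(√(G² + 0²)/9 + 1) = -7 + (2*G)/(√(G² + 0)/9 + 1) = -7 + (2*G)/(√(G²)/9 + 1) = -7 + (2*G)/(1 + √(G²)/9) = -7 + 2*G/(1 + √(G²)/9))
(-37*(-16))*g(l) = (-37*(-16))*((-63 - 7*√2 + 18*√2)/(9 + √((√2)²))) = 592*((-63 - 7*√2 + 18*√2)/(9 + √2)) = 592*((-63 + 11*√2)/(9 + √2)) = 592*(-63 + 11*√2)/(9 + √2)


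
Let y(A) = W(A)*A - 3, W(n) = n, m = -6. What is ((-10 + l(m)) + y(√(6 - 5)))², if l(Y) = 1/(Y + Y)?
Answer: 21025/144 ≈ 146.01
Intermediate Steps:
y(A) = -3 + A² (y(A) = A*A - 3 = A² - 3 = -3 + A²)
l(Y) = 1/(2*Y)
((-10 + l(m)) + y(√(6 - 5)))² = ((-10 + (½)/(-6)) + (-3 + (√(6 - 5))²))² = ((-10 + (½)*(-⅙)) + (-3 + (√1)²))² = ((-10 - 1/12) + (-3 + 1²))² = (-121/12 + (-3 + 1))² = (-121/12 - 2)² = (-145/12)² = 21025/144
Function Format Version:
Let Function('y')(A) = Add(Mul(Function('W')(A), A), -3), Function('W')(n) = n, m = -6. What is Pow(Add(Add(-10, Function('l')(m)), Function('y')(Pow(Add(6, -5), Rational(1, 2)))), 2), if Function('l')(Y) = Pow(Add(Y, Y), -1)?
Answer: Rational(21025, 144) ≈ 146.01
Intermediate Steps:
Function('y')(A) = Add(-3, Pow(A, 2)) (Function('y')(A) = Add(Mul(A, A), -3) = Add(Pow(A, 2), -3) = Add(-3, Pow(A, 2)))
Function('l')(Y) = Mul(Rational(1, 2), Pow(Y, -1)) (Function('l')(Y) = Pow(Mul(2, Y), -1) = Mul(Rational(1, 2), Pow(Y, -1)))
Pow(Add(Add(-10, Function('l')(m)), Function('y')(Pow(Add(6, -5), Rational(1, 2)))), 2) = Pow(Add(Add(-10, Mul(Rational(1, 2), Pow(-6, -1))), Add(-3, Pow(Pow(Add(6, -5), Rational(1, 2)), 2))), 2) = Pow(Add(Add(-10, Mul(Rational(1, 2), Rational(-1, 6))), Add(-3, Pow(Pow(1, Rational(1, 2)), 2))), 2) = Pow(Add(Add(-10, Rational(-1, 12)), Add(-3, Pow(1, 2))), 2) = Pow(Add(Rational(-121, 12), Add(-3, 1)), 2) = Pow(Add(Rational(-121, 12), -2), 2) = Pow(Rational(-145, 12), 2) = Rational(21025, 144)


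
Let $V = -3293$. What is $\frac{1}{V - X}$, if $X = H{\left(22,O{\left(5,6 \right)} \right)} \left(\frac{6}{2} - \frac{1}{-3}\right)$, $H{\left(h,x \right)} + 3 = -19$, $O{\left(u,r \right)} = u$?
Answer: $- \frac{3}{9659} \approx -0.00031059$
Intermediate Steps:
$H{\left(h,x \right)} = -22$ ($H{\left(h,x \right)} = -3 - 19 = -22$)
$X = - \frac{220}{3}$ ($X = - 22 \left(\frac{6}{2} - \frac{1}{-3}\right) = - 22 \left(6 \cdot \frac{1}{2} - - \frac{1}{3}\right) = - 22 \left(3 + \frac{1}{3}\right) = \left(-22\right) \frac{10}{3} = - \frac{220}{3} \approx -73.333$)
$\frac{1}{V - X} = \frac{1}{-3293 - - \frac{220}{3}} = \frac{1}{-3293 + \frac{220}{3}} = \frac{1}{- \frac{9659}{3}} = - \frac{3}{9659}$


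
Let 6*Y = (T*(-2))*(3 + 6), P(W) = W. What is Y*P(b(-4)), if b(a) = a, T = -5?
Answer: -60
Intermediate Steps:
Y = 15 (Y = ((-5*(-2))*(3 + 6))/6 = (10*9)/6 = (1/6)*90 = 15)
Y*P(b(-4)) = 15*(-4) = -60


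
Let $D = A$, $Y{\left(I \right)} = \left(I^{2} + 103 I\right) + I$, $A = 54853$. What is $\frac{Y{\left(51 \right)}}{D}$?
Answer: $\frac{7905}{54853} \approx 0.14411$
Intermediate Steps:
$Y{\left(I \right)} = I^{2} + 104 I$
$D = 54853$
$\frac{Y{\left(51 \right)}}{D} = \frac{51 \left(104 + 51\right)}{54853} = 51 \cdot 155 \cdot \frac{1}{54853} = 7905 \cdot \frac{1}{54853} = \frac{7905}{54853}$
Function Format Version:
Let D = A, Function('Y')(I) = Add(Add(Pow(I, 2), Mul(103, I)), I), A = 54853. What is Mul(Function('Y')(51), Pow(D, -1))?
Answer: Rational(7905, 54853) ≈ 0.14411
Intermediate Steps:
Function('Y')(I) = Add(Pow(I, 2), Mul(104, I))
D = 54853
Mul(Function('Y')(51), Pow(D, -1)) = Mul(Mul(51, Add(104, 51)), Pow(54853, -1)) = Mul(Mul(51, 155), Rational(1, 54853)) = Mul(7905, Rational(1, 54853)) = Rational(7905, 54853)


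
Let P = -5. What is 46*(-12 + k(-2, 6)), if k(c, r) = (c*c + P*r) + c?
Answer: -1840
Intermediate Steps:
k(c, r) = c + c² - 5*r (k(c, r) = (c*c - 5*r) + c = (c² - 5*r) + c = c + c² - 5*r)
46*(-12 + k(-2, 6)) = 46*(-12 + (-2 + (-2)² - 5*6)) = 46*(-12 + (-2 + 4 - 30)) = 46*(-12 - 28) = 46*(-40) = -1840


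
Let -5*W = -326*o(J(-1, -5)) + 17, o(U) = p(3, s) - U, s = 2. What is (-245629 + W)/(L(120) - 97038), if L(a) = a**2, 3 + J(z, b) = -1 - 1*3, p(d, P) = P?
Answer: 612614/206595 ≈ 2.9653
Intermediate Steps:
J(z, b) = -7 (J(z, b) = -3 + (-1 - 1*3) = -3 + (-1 - 3) = -3 - 4 = -7)
o(U) = 2 - U
W = 2917/5 (W = -(-326*(2 - 1*(-7)) + 17)/5 = -(-326*(2 + 7) + 17)/5 = -(-326*9 + 17)/5 = -(-2934 + 17)/5 = -1/5*(-2917) = 2917/5 ≈ 583.40)
(-245629 + W)/(L(120) - 97038) = (-245629 + 2917/5)/(120**2 - 97038) = -1225228/(5*(14400 - 97038)) = -1225228/5/(-82638) = -1225228/5*(-1/82638) = 612614/206595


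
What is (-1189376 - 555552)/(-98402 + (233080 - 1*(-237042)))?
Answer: -218116/46465 ≈ -4.6942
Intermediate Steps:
(-1189376 - 555552)/(-98402 + (233080 - 1*(-237042))) = -1744928/(-98402 + (233080 + 237042)) = -1744928/(-98402 + 470122) = -1744928/371720 = -1744928*1/371720 = -218116/46465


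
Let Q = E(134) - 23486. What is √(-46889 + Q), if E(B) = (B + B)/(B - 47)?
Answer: I*√532645059/87 ≈ 265.28*I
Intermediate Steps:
E(B) = 2*B/(-47 + B) (E(B) = (2*B)/(-47 + B) = 2*B/(-47 + B))
Q = -2043014/87 (Q = 2*134/(-47 + 134) - 23486 = 2*134/87 - 23486 = 2*134*(1/87) - 23486 = 268/87 - 23486 = -2043014/87 ≈ -23483.)
√(-46889 + Q) = √(-46889 - 2043014/87) = √(-6122357/87) = I*√532645059/87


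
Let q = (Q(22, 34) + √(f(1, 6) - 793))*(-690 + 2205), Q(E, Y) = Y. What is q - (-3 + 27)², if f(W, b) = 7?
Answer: 50934 + 1515*I*√786 ≈ 50934.0 + 42474.0*I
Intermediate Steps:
q = 51510 + 1515*I*√786 (q = (34 + √(7 - 793))*(-690 + 2205) = (34 + √(-786))*1515 = (34 + I*√786)*1515 = 51510 + 1515*I*√786 ≈ 51510.0 + 42474.0*I)
q - (-3 + 27)² = (51510 + 1515*I*√786) - (-3 + 27)² = (51510 + 1515*I*√786) - 1*24² = (51510 + 1515*I*√786) - 1*576 = (51510 + 1515*I*√786) - 576 = 50934 + 1515*I*√786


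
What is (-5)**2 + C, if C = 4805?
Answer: 4830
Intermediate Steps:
(-5)**2 + C = (-5)**2 + 4805 = 25 + 4805 = 4830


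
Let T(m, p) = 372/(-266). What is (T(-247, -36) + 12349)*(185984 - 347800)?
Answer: -265739251496/133 ≈ -1.9980e+9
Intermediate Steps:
T(m, p) = -186/133 (T(m, p) = 372*(-1/266) = -186/133)
(T(-247, -36) + 12349)*(185984 - 347800) = (-186/133 + 12349)*(185984 - 347800) = (1642231/133)*(-161816) = -265739251496/133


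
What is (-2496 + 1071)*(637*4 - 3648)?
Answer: 1567500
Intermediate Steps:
(-2496 + 1071)*(637*4 - 3648) = -1425*(2548 - 3648) = -1425*(-1100) = 1567500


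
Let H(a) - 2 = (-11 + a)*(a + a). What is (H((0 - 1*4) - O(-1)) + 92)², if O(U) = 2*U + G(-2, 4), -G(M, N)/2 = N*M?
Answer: 1295044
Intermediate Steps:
G(M, N) = -2*M*N (G(M, N) = -2*N*M = -2*M*N)
O(U) = 16 + 2*U (O(U) = 2*U - 2*(-2)*4 = 2*U + 16 = 16 + 2*U)
H(a) = 2 + 2*a*(-11 + a) (H(a) = 2 + (-11 + a)*(a + a) = 2 + (-11 + a)*(2*a) = 2 + 2*a*(-11 + a))
(H((0 - 1*4) - O(-1)) + 92)² = ((2 - 22*((0 - 1*4) - (16 + 2*(-1))) + 2*((0 - 1*4) - (16 + 2*(-1)))²) + 92)² = ((2 - 22*((0 - 4) - (16 - 2)) + 2*((0 - 4) - (16 - 2))²) + 92)² = ((2 - 22*(-4 - 1*14) + 2*(-4 - 1*14)²) + 92)² = ((2 - 22*(-4 - 14) + 2*(-4 - 14)²) + 92)² = ((2 - 22*(-18) + 2*(-18)²) + 92)² = ((2 + 396 + 2*324) + 92)² = ((2 + 396 + 648) + 92)² = (1046 + 92)² = 1138² = 1295044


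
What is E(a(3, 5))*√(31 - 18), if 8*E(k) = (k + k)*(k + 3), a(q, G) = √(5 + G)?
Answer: √130*(3 + √10)/4 ≈ 17.565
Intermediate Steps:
E(k) = k*(3 + k)/4 (E(k) = ((k + k)*(k + 3))/8 = ((2*k)*(3 + k))/8 = (2*k*(3 + k))/8 = k*(3 + k)/4)
E(a(3, 5))*√(31 - 18) = (√(5 + 5)*(3 + √(5 + 5))/4)*√(31 - 18) = (√10*(3 + √10)/4)*√13 = √130*(3 + √10)/4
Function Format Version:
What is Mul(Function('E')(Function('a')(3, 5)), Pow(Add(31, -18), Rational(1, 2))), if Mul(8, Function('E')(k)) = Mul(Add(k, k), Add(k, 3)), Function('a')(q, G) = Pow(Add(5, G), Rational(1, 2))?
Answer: Mul(Rational(1, 4), Pow(130, Rational(1, 2)), Add(3, Pow(10, Rational(1, 2)))) ≈ 17.565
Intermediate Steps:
Function('E')(k) = Mul(Rational(1, 4), k, Add(3, k)) (Function('E')(k) = Mul(Rational(1, 8), Mul(Add(k, k), Add(k, 3))) = Mul(Rational(1, 8), Mul(Mul(2, k), Add(3, k))) = Mul(Rational(1, 8), Mul(2, k, Add(3, k))) = Mul(Rational(1, 4), k, Add(3, k)))
Mul(Function('E')(Function('a')(3, 5)), Pow(Add(31, -18), Rational(1, 2))) = Mul(Mul(Rational(1, 4), Pow(Add(5, 5), Rational(1, 2)), Add(3, Pow(Add(5, 5), Rational(1, 2)))), Pow(Add(31, -18), Rational(1, 2))) = Mul(Mul(Rational(1, 4), Pow(10, Rational(1, 2)), Add(3, Pow(10, Rational(1, 2)))), Pow(13, Rational(1, 2))) = Mul(Rational(1, 4), Pow(130, Rational(1, 2)), Add(3, Pow(10, Rational(1, 2))))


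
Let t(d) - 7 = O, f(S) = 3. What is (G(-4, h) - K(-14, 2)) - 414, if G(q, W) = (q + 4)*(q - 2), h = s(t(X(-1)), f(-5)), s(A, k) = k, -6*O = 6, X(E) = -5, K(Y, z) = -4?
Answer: -410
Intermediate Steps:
O = -1 (O = -⅙*6 = -1)
t(d) = 6 (t(d) = 7 - 1 = 6)
h = 3
G(q, W) = (-2 + q)*(4 + q) (G(q, W) = (4 + q)*(-2 + q) = (-2 + q)*(4 + q))
(G(-4, h) - K(-14, 2)) - 414 = ((-8 + (-4)² + 2*(-4)) - 1*(-4)) - 414 = ((-8 + 16 - 8) + 4) - 414 = (0 + 4) - 414 = 4 - 414 = -410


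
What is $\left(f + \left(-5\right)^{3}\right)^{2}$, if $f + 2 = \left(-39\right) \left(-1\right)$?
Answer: $7744$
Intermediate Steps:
$f = 37$ ($f = -2 - -39 = -2 + 39 = 37$)
$\left(f + \left(-5\right)^{3}\right)^{2} = \left(37 + \left(-5\right)^{3}\right)^{2} = \left(37 - 125\right)^{2} = \left(-88\right)^{2} = 7744$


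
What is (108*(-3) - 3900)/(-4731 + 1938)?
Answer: 1408/931 ≈ 1.5124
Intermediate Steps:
(108*(-3) - 3900)/(-4731 + 1938) = (-324 - 3900)/(-2793) = -4224*(-1/2793) = 1408/931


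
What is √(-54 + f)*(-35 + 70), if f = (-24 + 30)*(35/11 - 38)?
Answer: 70*I*√7953/11 ≈ 567.51*I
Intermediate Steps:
f = -2298/11 (f = 6*(35*(1/11) - 38) = 6*(35/11 - 38) = 6*(-383/11) = -2298/11 ≈ -208.91)
√(-54 + f)*(-35 + 70) = √(-54 - 2298/11)*(-35 + 70) = √(-2892/11)*35 = (2*I*√7953/11)*35 = 70*I*√7953/11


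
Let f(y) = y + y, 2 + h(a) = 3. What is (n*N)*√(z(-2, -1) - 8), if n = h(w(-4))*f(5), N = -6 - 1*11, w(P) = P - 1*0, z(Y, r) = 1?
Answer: -170*I*√7 ≈ -449.78*I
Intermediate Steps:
w(P) = P (w(P) = P + 0 = P)
h(a) = 1 (h(a) = -2 + 3 = 1)
f(y) = 2*y
N = -17 (N = -6 - 11 = -17)
n = 10 (n = 1*(2*5) = 1*10 = 10)
(n*N)*√(z(-2, -1) - 8) = (10*(-17))*√(1 - 8) = -170*I*√7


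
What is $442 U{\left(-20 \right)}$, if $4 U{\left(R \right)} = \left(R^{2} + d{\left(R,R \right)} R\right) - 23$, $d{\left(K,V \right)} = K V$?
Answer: $- \frac{1684683}{2} \approx -8.4234 \cdot 10^{5}$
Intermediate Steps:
$U{\left(R \right)} = - \frac{23}{4} + \frac{R^{2}}{4} + \frac{R^{3}}{4}$ ($U{\left(R \right)} = \frac{\left(R^{2} + R R R\right) - 23}{4} = \frac{\left(R^{2} + R^{2} R\right) - 23}{4} = \frac{\left(R^{2} + R^{3}\right) - 23}{4} = \frac{-23 + R^{2} + R^{3}}{4} = - \frac{23}{4} + \frac{R^{2}}{4} + \frac{R^{3}}{4}$)
$442 U{\left(-20 \right)} = 442 \left(- \frac{23}{4} + \frac{\left(-20\right)^{2}}{4} + \frac{\left(-20\right)^{3}}{4}\right) = 442 \left(- \frac{23}{4} + \frac{1}{4} \cdot 400 + \frac{1}{4} \left(-8000\right)\right) = 442 \left(- \frac{23}{4} + 100 - 2000\right) = 442 \left(- \frac{7623}{4}\right) = - \frac{1684683}{2}$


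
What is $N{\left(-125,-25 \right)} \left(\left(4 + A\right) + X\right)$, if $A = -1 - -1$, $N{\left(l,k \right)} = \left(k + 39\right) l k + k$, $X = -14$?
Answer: $-437250$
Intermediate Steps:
$N{\left(l,k \right)} = k + k l \left(39 + k\right)$ ($N{\left(l,k \right)} = \left(39 + k\right) l k + k = l \left(39 + k\right) k + k = k l \left(39 + k\right) + k = k + k l \left(39 + k\right)$)
$A = 0$ ($A = -1 + 1 = 0$)
$N{\left(-125,-25 \right)} \left(\left(4 + A\right) + X\right) = - 25 \left(1 + 39 \left(-125\right) - -3125\right) \left(\left(4 + 0\right) - 14\right) = - 25 \left(1 - 4875 + 3125\right) \left(4 - 14\right) = \left(-25\right) \left(-1749\right) \left(-10\right) = 43725 \left(-10\right) = -437250$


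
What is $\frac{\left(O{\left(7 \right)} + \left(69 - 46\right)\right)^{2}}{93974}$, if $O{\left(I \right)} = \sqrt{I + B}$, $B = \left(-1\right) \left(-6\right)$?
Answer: $\frac{\left(23 + \sqrt{13}\right)^{2}}{93974} \approx 0.0075325$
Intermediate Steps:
$B = 6$
$O{\left(I \right)} = \sqrt{6 + I}$ ($O{\left(I \right)} = \sqrt{I + 6} = \sqrt{6 + I}$)
$\frac{\left(O{\left(7 \right)} + \left(69 - 46\right)\right)^{2}}{93974} = \frac{\left(\sqrt{6 + 7} + \left(69 - 46\right)\right)^{2}}{93974} = \left(\sqrt{13} + 23\right)^{2} \cdot \frac{1}{93974} = \left(23 + \sqrt{13}\right)^{2} \cdot \frac{1}{93974} = \frac{\left(23 + \sqrt{13}\right)^{2}}{93974}$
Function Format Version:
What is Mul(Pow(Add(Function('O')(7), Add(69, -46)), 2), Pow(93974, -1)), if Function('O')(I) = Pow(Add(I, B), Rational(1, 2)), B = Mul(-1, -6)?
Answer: Mul(Rational(1, 93974), Pow(Add(23, Pow(13, Rational(1, 2))), 2)) ≈ 0.0075325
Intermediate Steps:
B = 6
Function('O')(I) = Pow(Add(6, I), Rational(1, 2)) (Function('O')(I) = Pow(Add(I, 6), Rational(1, 2)) = Pow(Add(6, I), Rational(1, 2)))
Mul(Pow(Add(Function('O')(7), Add(69, -46)), 2), Pow(93974, -1)) = Mul(Pow(Add(Pow(Add(6, 7), Rational(1, 2)), Add(69, -46)), 2), Pow(93974, -1)) = Mul(Pow(Add(Pow(13, Rational(1, 2)), 23), 2), Rational(1, 93974)) = Mul(Pow(Add(23, Pow(13, Rational(1, 2))), 2), Rational(1, 93974)) = Mul(Rational(1, 93974), Pow(Add(23, Pow(13, Rational(1, 2))), 2))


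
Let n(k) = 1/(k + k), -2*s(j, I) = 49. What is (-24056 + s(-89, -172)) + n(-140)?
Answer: -6742541/280 ≈ -24081.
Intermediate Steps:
s(j, I) = -49/2 (s(j, I) = -1/2*49 = -49/2)
n(k) = 1/(2*k)
(-24056 + s(-89, -172)) + n(-140) = (-24056 - 49/2) + (1/2)/(-140) = -48161/2 + (1/2)*(-1/140) = -48161/2 - 1/280 = -6742541/280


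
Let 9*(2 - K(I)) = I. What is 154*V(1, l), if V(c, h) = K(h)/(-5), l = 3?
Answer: -154/3 ≈ -51.333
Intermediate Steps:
K(I) = 2 - I/9
V(c, h) = -⅖ + h/45 (V(c, h) = (2 - h/9)/(-5) = (2 - h/9)*(-⅕) = -⅖ + h/45)
154*V(1, l) = 154*(-⅖ + (1/45)*3) = 154*(-⅖ + 1/15) = 154*(-⅓) = -154/3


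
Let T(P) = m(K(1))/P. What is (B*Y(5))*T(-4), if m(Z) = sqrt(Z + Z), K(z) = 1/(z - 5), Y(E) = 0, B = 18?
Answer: 0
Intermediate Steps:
K(z) = 1/(-5 + z)
m(Z) = sqrt(2)*sqrt(Z) (m(Z) = sqrt(2*Z) = sqrt(2)*sqrt(Z))
T(P) = I*sqrt(2)/(2*P) (T(P) = (sqrt(2)*sqrt(1/(-5 + 1)))/P = (sqrt(2)*sqrt(1/(-4)))/P = (sqrt(2)*sqrt(-1/4))/P = (sqrt(2)*(I/2))/P = (I*sqrt(2)/2)/P = I*sqrt(2)/(2*P))
(B*Y(5))*T(-4) = (18*0)*((1/2)*I*sqrt(2)/(-4)) = 0*((1/2)*I*sqrt(2)*(-1/4)) = 0*(-I*sqrt(2)/8) = 0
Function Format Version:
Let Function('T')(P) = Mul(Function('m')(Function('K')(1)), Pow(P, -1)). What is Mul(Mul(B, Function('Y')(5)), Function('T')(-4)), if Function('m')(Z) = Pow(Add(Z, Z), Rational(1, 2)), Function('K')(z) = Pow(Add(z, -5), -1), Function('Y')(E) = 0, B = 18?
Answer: 0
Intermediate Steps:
Function('K')(z) = Pow(Add(-5, z), -1)
Function('m')(Z) = Mul(Pow(2, Rational(1, 2)), Pow(Z, Rational(1, 2))) (Function('m')(Z) = Pow(Mul(2, Z), Rational(1, 2)) = Mul(Pow(2, Rational(1, 2)), Pow(Z, Rational(1, 2))))
Function('T')(P) = Mul(Rational(1, 2), I, Pow(2, Rational(1, 2)), Pow(P, -1)) (Function('T')(P) = Mul(Mul(Pow(2, Rational(1, 2)), Pow(Pow(Add(-5, 1), -1), Rational(1, 2))), Pow(P, -1)) = Mul(Mul(Pow(2, Rational(1, 2)), Pow(Pow(-4, -1), Rational(1, 2))), Pow(P, -1)) = Mul(Mul(Pow(2, Rational(1, 2)), Pow(Rational(-1, 4), Rational(1, 2))), Pow(P, -1)) = Mul(Mul(Pow(2, Rational(1, 2)), Mul(Rational(1, 2), I)), Pow(P, -1)) = Mul(Mul(Rational(1, 2), I, Pow(2, Rational(1, 2))), Pow(P, -1)) = Mul(Rational(1, 2), I, Pow(2, Rational(1, 2)), Pow(P, -1)))
Mul(Mul(B, Function('Y')(5)), Function('T')(-4)) = Mul(Mul(18, 0), Mul(Rational(1, 2), I, Pow(2, Rational(1, 2)), Pow(-4, -1))) = Mul(0, Mul(Rational(1, 2), I, Pow(2, Rational(1, 2)), Rational(-1, 4))) = Mul(0, Mul(Rational(-1, 8), I, Pow(2, Rational(1, 2)))) = 0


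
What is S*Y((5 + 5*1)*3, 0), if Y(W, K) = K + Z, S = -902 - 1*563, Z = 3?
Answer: -4395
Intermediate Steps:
S = -1465 (S = -902 - 563 = -1465)
Y(W, K) = 3 + K (Y(W, K) = K + 3 = 3 + K)
S*Y((5 + 5*1)*3, 0) = -1465*(3 + 0) = -1465*3 = -4395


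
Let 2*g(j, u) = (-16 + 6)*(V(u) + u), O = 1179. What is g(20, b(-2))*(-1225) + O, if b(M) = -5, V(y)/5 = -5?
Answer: -182571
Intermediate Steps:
V(y) = -25 (V(y) = 5*(-5) = -25)
g(j, u) = 125 - 5*u (g(j, u) = ((-16 + 6)*(-25 + u))/2 = (-10*(-25 + u))/2 = (250 - 10*u)/2 = 125 - 5*u)
g(20, b(-2))*(-1225) + O = (125 - 5*(-5))*(-1225) + 1179 = (125 + 25)*(-1225) + 1179 = 150*(-1225) + 1179 = -183750 + 1179 = -182571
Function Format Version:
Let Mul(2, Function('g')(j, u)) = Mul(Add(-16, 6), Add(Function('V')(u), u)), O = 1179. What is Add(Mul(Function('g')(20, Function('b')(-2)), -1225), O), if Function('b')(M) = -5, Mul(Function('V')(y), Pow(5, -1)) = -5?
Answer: -182571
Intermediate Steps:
Function('V')(y) = -25 (Function('V')(y) = Mul(5, -5) = -25)
Function('g')(j, u) = Add(125, Mul(-5, u)) (Function('g')(j, u) = Mul(Rational(1, 2), Mul(Add(-16, 6), Add(-25, u))) = Mul(Rational(1, 2), Mul(-10, Add(-25, u))) = Mul(Rational(1, 2), Add(250, Mul(-10, u))) = Add(125, Mul(-5, u)))
Add(Mul(Function('g')(20, Function('b')(-2)), -1225), O) = Add(Mul(Add(125, Mul(-5, -5)), -1225), 1179) = Add(Mul(Add(125, 25), -1225), 1179) = Add(Mul(150, -1225), 1179) = Add(-183750, 1179) = -182571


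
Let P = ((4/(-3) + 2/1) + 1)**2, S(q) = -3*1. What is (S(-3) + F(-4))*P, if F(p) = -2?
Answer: -125/9 ≈ -13.889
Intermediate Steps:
S(q) = -3
P = 25/9 (P = ((4*(-1/3) + 2*1) + 1)**2 = ((-4/3 + 2) + 1)**2 = (2/3 + 1)**2 = (5/3)**2 = 25/9 ≈ 2.7778)
(S(-3) + F(-4))*P = (-3 - 2)*(25/9) = -5*25/9 = -125/9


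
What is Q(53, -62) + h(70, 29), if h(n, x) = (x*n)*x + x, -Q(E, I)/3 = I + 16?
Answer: 59037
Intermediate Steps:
Q(E, I) = -48 - 3*I (Q(E, I) = -3*(I + 16) = -3*(16 + I) = -48 - 3*I)
h(n, x) = x + n*x² (h(n, x) = (n*x)*x + x = n*x² + x = x + n*x²)
Q(53, -62) + h(70, 29) = (-48 - 3*(-62)) + 29*(1 + 70*29) = (-48 + 186) + 29*(1 + 2030) = 138 + 29*2031 = 138 + 58899 = 59037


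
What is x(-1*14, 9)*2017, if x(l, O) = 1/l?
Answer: -2017/14 ≈ -144.07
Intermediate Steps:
x(-1*14, 9)*2017 = 2017/(-1*14) = 2017/(-14) = -1/14*2017 = -2017/14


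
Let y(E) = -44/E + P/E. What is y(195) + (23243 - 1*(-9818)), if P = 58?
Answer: 6446909/195 ≈ 33061.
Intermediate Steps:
y(E) = 14/E (y(E) = -44/E + 58/E = 14/E)
y(195) + (23243 - 1*(-9818)) = 14/195 + (23243 - 1*(-9818)) = 14*(1/195) + (23243 + 9818) = 14/195 + 33061 = 6446909/195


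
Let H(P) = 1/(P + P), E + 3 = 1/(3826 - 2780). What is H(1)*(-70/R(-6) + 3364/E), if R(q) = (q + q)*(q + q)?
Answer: -253459363/451728 ≈ -561.09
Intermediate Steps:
R(q) = 4*q² (R(q) = (2*q)*(2*q) = 4*q²)
E = -3137/1046 (E = -3 + 1/(3826 - 2780) = -3 + 1/1046 = -3137/1046 ≈ -2.9990)
H(P) = 1/(2*P)
H(1)*(-70/R(-6) + 3364/E) = ((½)/1)*(-70/(4*(-6)²) + 3364/(-3137/1046)) = ((½)*1)*(-70/(4*36) + 3364*(-1046/3137)) = (-70/144 - 3518744/3137)/2 = (-70*1/144 - 3518744/3137)/2 = (-35/72 - 3518744/3137)/2 = (½)*(-253459363/225864) = -253459363/451728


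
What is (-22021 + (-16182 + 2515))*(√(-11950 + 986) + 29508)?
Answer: -1053081504 - 71376*I*√2741 ≈ -1.0531e+9 - 3.7369e+6*I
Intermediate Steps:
(-22021 + (-16182 + 2515))*(√(-11950 + 986) + 29508) = (-22021 - 13667)*(√(-10964) + 29508) = -35688*(2*I*√2741 + 29508) = -35688*(29508 + 2*I*√2741) = -1053081504 - 71376*I*√2741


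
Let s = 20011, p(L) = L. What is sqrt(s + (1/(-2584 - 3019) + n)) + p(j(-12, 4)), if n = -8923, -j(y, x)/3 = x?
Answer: -12 + sqrt(348092330989)/5603 ≈ 93.300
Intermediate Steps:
j(y, x) = -3*x
sqrt(s + (1/(-2584 - 3019) + n)) + p(j(-12, 4)) = sqrt(20011 + (1/(-2584 - 3019) - 8923)) - 3*4 = sqrt(20011 + (1/(-5603) - 8923)) - 12 = sqrt(20011 + (-1/5603 - 8923)) - 12 = sqrt(20011 - 49995570/5603) - 12 = sqrt(62126063/5603) - 12 = sqrt(348092330989)/5603 - 12 = -12 + sqrt(348092330989)/5603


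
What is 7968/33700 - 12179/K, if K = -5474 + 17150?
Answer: -79349483/98370300 ≈ -0.80664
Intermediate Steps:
K = 11676
7968/33700 - 12179/K = 7968/33700 - 12179/11676 = 7968*(1/33700) - 12179*1/11676 = 1992/8425 - 12179/11676 = -79349483/98370300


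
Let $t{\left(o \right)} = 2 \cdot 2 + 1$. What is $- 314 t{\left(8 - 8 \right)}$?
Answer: $-1570$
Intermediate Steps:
$t{\left(o \right)} = 5$ ($t{\left(o \right)} = 4 + 1 = 5$)
$- 314 t{\left(8 - 8 \right)} = \left(-314\right) 5 = -1570$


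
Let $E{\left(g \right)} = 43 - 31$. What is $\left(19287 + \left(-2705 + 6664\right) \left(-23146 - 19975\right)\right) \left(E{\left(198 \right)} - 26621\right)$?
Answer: $4542069873968$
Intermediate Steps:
$E{\left(g \right)} = 12$
$\left(19287 + \left(-2705 + 6664\right) \left(-23146 - 19975\right)\right) \left(E{\left(198 \right)} - 26621\right) = \left(19287 + \left(-2705 + 6664\right) \left(-23146 - 19975\right)\right) \left(12 - 26621\right) = \left(19287 + 3959 \left(-43121\right)\right) \left(-26609\right) = \left(19287 - 170716039\right) \left(-26609\right) = \left(-170696752\right) \left(-26609\right) = 4542069873968$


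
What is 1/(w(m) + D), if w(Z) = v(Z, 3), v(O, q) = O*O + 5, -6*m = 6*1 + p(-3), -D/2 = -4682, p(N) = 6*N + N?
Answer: 4/37501 ≈ 0.00010666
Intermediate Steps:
p(N) = 7*N
D = 9364 (D = -2*(-4682) = 9364)
m = 5/2 (m = -(6*1 + 7*(-3))/6 = -(6 - 21)/6 = -⅙*(-15) = 5/2 ≈ 2.5000)
v(O, q) = 5 + O² (v(O, q) = O² + 5 = 5 + O²)
w(Z) = 5 + Z²
1/(w(m) + D) = 1/((5 + (5/2)²) + 9364) = 1/((5 + 25/4) + 9364) = 1/(45/4 + 9364) = 1/(37501/4) = 4/37501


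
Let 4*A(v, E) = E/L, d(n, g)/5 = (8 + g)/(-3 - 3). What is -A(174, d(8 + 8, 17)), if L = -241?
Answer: -125/5784 ≈ -0.021611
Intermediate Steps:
d(n, g) = -20/3 - 5*g/6 (d(n, g) = 5*((8 + g)/(-3 - 3)) = 5*((8 + g)/(-6)) = 5*((8 + g)*(-⅙)) = 5*(-4/3 - g/6) = -20/3 - 5*g/6)
A(v, E) = -E/964 (A(v, E) = (E/(-241))/4 = (E*(-1/241))/4 = (-E/241)/4 = -E/964)
-A(174, d(8 + 8, 17)) = -(-1)*(-20/3 - ⅚*17)/964 = -(-1)*(-20/3 - 85/6)/964 = -(-1)*(-125)/(964*6) = -1*125/5784 = -125/5784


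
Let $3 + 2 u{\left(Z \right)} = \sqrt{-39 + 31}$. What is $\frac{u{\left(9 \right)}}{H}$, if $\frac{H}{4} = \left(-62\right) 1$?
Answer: $\frac{3}{496} - \frac{i \sqrt{2}}{248} \approx 0.0060484 - 0.0057025 i$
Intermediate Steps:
$u{\left(Z \right)} = - \frac{3}{2} + i \sqrt{2}$ ($u{\left(Z \right)} = - \frac{3}{2} + \frac{\sqrt{-39 + 31}}{2} = - \frac{3}{2} + \frac{\sqrt{-8}}{2} = - \frac{3}{2} + \frac{2 i \sqrt{2}}{2} = - \frac{3}{2} + i \sqrt{2}$)
$H = -248$ ($H = 4 \left(\left(-62\right) 1\right) = 4 \left(-62\right) = -248$)
$\frac{u{\left(9 \right)}}{H} = \frac{- \frac{3}{2} + i \sqrt{2}}{-248} = \left(- \frac{3}{2} + i \sqrt{2}\right) \left(- \frac{1}{248}\right) = \frac{3}{496} - \frac{i \sqrt{2}}{248}$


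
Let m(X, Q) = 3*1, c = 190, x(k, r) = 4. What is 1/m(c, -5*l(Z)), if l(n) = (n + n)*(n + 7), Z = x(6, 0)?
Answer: 1/3 ≈ 0.33333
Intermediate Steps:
Z = 4
l(n) = 2*n*(7 + n) (l(n) = (2*n)*(7 + n) = 2*n*(7 + n))
m(X, Q) = 3
1/m(c, -5*l(Z)) = 1/3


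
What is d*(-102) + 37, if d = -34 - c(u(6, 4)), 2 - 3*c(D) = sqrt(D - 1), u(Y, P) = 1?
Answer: 3573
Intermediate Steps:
c(D) = 2/3 - sqrt(-1 + D)/3 (c(D) = 2/3 - sqrt(D - 1)/3 = 2/3 - sqrt(-1 + D)/3)
d = -104/3 (d = -34 - (2/3 - sqrt(-1 + 1)/3) = -34 - (2/3 - sqrt(0)/3) = -34 - (2/3 - 1/3*0) = -34 - (2/3 + 0) = -34 - 1*2/3 = -34 - 2/3 = -104/3 ≈ -34.667)
d*(-102) + 37 = -104/3*(-102) + 37 = 3536 + 37 = 3573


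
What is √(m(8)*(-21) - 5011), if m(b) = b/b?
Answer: 2*I*√1258 ≈ 70.937*I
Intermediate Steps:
m(b) = 1
√(m(8)*(-21) - 5011) = √(1*(-21) - 5011) = √(-21 - 5011) = √(-5032) = 2*I*√1258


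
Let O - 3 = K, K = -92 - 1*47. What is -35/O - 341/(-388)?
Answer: 14989/13192 ≈ 1.1362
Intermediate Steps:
K = -139 (K = -92 - 47 = -139)
O = -136 (O = 3 - 139 = -136)
-35/O - 341/(-388) = -35/(-136) - 341/(-388) = -35*(-1/136) - 341*(-1/388) = 35/136 + 341/388 = 14989/13192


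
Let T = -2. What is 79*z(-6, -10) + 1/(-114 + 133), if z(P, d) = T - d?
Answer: 12009/19 ≈ 632.05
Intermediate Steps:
z(P, d) = -2 - d
79*z(-6, -10) + 1/(-114 + 133) = 79*(-2 - 1*(-10)) + 1/(-114 + 133) = 79*(-2 + 10) + 1/19 = 79*8 + 1/19 = 632 + 1/19 = 12009/19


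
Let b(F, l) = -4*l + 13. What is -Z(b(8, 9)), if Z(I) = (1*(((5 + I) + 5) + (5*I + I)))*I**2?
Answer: 79879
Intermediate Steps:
b(F, l) = 13 - 4*l
Z(I) = I**2*(10 + 7*I) (Z(I) = (1*((10 + I) + 6*I))*I**2 = (1*(10 + 7*I))*I**2 = (10 + 7*I)*I**2 = I**2*(10 + 7*I))
-Z(b(8, 9)) = -(13 - 4*9)**2*(10 + 7*(13 - 4*9)) = -(13 - 36)**2*(10 + 7*(13 - 36)) = -(-23)**2*(10 + 7*(-23)) = -529*(10 - 161) = -529*(-151) = -1*(-79879) = 79879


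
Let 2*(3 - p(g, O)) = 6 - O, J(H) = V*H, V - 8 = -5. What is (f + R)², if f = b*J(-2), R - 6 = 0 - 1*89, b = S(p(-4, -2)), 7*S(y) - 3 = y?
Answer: 351649/49 ≈ 7176.5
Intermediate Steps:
V = 3 (V = 8 - 5 = 3)
J(H) = 3*H
p(g, O) = O/2 (p(g, O) = 3 - (6 - O)/2 = 3 + (-3 + O/2) = O/2)
S(y) = 3/7 + y/7
b = 2/7 (b = 3/7 + ((½)*(-2))/7 = 3/7 + (⅐)*(-1) = 3/7 - ⅐ = 2/7 ≈ 0.28571)
R = -83 (R = 6 + (0 - 1*89) = 6 + (0 - 89) = 6 - 89 = -83)
f = -12/7 (f = 2*(3*(-2))/7 = (2/7)*(-6) = -12/7 ≈ -1.7143)
(f + R)² = (-12/7 - 83)² = (-593/7)² = 351649/49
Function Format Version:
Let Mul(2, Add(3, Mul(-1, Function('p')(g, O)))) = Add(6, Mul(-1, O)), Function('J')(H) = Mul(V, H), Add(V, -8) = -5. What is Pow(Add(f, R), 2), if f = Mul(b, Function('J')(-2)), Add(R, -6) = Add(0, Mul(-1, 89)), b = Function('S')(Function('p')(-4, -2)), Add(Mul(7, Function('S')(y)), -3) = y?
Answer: Rational(351649, 49) ≈ 7176.5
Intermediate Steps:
V = 3 (V = Add(8, -5) = 3)
Function('J')(H) = Mul(3, H)
Function('p')(g, O) = Mul(Rational(1, 2), O) (Function('p')(g, O) = Add(3, Mul(Rational(-1, 2), Add(6, Mul(-1, O)))) = Add(3, Add(-3, Mul(Rational(1, 2), O))) = Mul(Rational(1, 2), O))
Function('S')(y) = Add(Rational(3, 7), Mul(Rational(1, 7), y))
b = Rational(2, 7) (b = Add(Rational(3, 7), Mul(Rational(1, 7), Mul(Rational(1, 2), -2))) = Add(Rational(3, 7), Mul(Rational(1, 7), -1)) = Add(Rational(3, 7), Rational(-1, 7)) = Rational(2, 7) ≈ 0.28571)
R = -83 (R = Add(6, Add(0, Mul(-1, 89))) = Add(6, Add(0, -89)) = Add(6, -89) = -83)
f = Rational(-12, 7) (f = Mul(Rational(2, 7), Mul(3, -2)) = Mul(Rational(2, 7), -6) = Rational(-12, 7) ≈ -1.7143)
Pow(Add(f, R), 2) = Pow(Add(Rational(-12, 7), -83), 2) = Pow(Rational(-593, 7), 2) = Rational(351649, 49)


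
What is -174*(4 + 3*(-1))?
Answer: -174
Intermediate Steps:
-174*(4 + 3*(-1)) = -174*(4 - 3) = -174*1 = -174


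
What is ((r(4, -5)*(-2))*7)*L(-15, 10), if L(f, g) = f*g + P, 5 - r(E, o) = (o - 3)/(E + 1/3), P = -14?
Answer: 204344/13 ≈ 15719.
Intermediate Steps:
r(E, o) = 5 - (-3 + o)/(1/3 + E) (r(E, o) = 5 - (o - 3)/(E + 1/3) = 5 - (-3 + o)/(E + 1/3) = 5 - (-3 + o)/(1/3 + E))
L(f, g) = -14 + f*g (L(f, g) = f*g - 14 = -14 + f*g)
((r(4, -5)*(-2))*7)*L(-15, 10) = ((((14 - 3*(-5) + 15*4)/(1 + 3*4))*(-2))*7)*(-14 - 15*10) = ((((14 + 15 + 60)/(1 + 12))*(-2))*7)*(-14 - 150) = (((89/13)*(-2))*7)*(-164) = -178/13*7*(-164) = -1246/13*(-164) = 204344/13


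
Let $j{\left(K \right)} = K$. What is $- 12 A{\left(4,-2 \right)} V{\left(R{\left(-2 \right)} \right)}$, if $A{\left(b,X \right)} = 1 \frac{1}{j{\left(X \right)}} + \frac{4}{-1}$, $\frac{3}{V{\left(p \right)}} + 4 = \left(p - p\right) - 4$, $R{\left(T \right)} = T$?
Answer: $- \frac{81}{4} \approx -20.25$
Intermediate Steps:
$V{\left(p \right)} = - \frac{3}{8}$ ($V{\left(p \right)} = \frac{3}{-4 + \left(\left(p - p\right) - 4\right)} = \frac{3}{-4 + \left(0 - 4\right)} = \frac{3}{-4 - 4} = \frac{3}{-8} = 3 \left(- \frac{1}{8}\right) = - \frac{3}{8}$)
$A{\left(b,X \right)} = -4 + \frac{1}{X}$ ($A{\left(b,X \right)} = 1 \frac{1}{X} + \frac{4}{-1} = \frac{1}{X} + 4 \left(-1\right) = \frac{1}{X} - 4 = -4 + \frac{1}{X}$)
$- 12 A{\left(4,-2 \right)} V{\left(R{\left(-2 \right)} \right)} = - 12 \left(-4 + \frac{1}{-2}\right) \left(- \frac{3}{8}\right) = - 12 \left(-4 - \frac{1}{2}\right) \left(- \frac{3}{8}\right) = \left(-12\right) \left(- \frac{9}{2}\right) \left(- \frac{3}{8}\right) = 54 \left(- \frac{3}{8}\right) = - \frac{81}{4}$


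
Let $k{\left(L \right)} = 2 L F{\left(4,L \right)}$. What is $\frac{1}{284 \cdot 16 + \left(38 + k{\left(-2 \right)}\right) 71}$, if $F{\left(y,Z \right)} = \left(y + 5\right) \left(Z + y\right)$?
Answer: $\frac{1}{2130} \approx 0.00046948$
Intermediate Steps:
$F{\left(y,Z \right)} = \left(5 + y\right) \left(Z + y\right)$
$k{\left(L \right)} = 2 L \left(36 + 9 L\right)$ ($k{\left(L \right)} = 2 L \left(4^{2} + 5 L + 5 \cdot 4 + L 4\right) = 2 L \left(16 + 5 L + 20 + 4 L\right) = 2 L \left(36 + 9 L\right)$)
$\frac{1}{284 \cdot 16 + \left(38 + k{\left(-2 \right)}\right) 71} = \frac{1}{284 \cdot 16 + \left(38 + 18 \left(-2\right) \left(4 - 2\right)\right) 71} = \frac{1}{4544 + \left(38 + 18 \left(-2\right) 2\right) 71} = \frac{1}{4544 + \left(38 - 72\right) 71} = \frac{1}{4544 - 2414} = \frac{1}{2130}$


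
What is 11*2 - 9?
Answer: 13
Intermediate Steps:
11*2 - 9 = 22 - 9 = 13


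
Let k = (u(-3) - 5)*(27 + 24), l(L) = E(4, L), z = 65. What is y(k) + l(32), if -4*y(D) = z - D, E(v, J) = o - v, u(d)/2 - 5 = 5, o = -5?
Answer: 166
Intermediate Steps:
u(d) = 20 (u(d) = 10 + 2*5 = 10 + 10 = 20)
E(v, J) = -5 - v
l(L) = -9 (l(L) = -5 - 1*4 = -5 - 4 = -9)
k = 765 (k = (20 - 5)*(27 + 24) = 15*51 = 765)
y(D) = -65/4 + D/4 (y(D) = -(65 - D)/4 = -65/4 + D/4)
y(k) + l(32) = (-65/4 + (¼)*765) - 9 = (-65/4 + 765/4) - 9 = 175 - 9 = 166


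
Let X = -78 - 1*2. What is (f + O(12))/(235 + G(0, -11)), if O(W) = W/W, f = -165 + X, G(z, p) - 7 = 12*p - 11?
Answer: -244/99 ≈ -2.4646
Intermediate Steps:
X = -80 (X = -78 - 2 = -80)
G(z, p) = -4 + 12*p (G(z, p) = 7 + (12*p - 11) = 7 + (-11 + 12*p) = -4 + 12*p)
f = -245 (f = -165 - 80 = -245)
O(W) = 1
(f + O(12))/(235 + G(0, -11)) = (-245 + 1)/(235 + (-4 + 12*(-11))) = -244/(235 + (-4 - 132)) = -244/(235 - 136) = -244/99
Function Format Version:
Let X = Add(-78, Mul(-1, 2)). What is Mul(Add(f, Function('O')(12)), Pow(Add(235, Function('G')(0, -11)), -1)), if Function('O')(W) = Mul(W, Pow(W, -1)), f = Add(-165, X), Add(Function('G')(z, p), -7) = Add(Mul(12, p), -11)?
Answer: Rational(-244, 99) ≈ -2.4646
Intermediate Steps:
X = -80 (X = Add(-78, -2) = -80)
Function('G')(z, p) = Add(-4, Mul(12, p)) (Function('G')(z, p) = Add(7, Add(Mul(12, p), -11)) = Add(7, Add(-11, Mul(12, p))) = Add(-4, Mul(12, p)))
f = -245 (f = Add(-165, -80) = -245)
Function('O')(W) = 1
Mul(Add(f, Function('O')(12)), Pow(Add(235, Function('G')(0, -11)), -1)) = Mul(Add(-245, 1), Pow(Add(235, Add(-4, Mul(12, -11))), -1)) = Mul(-244, Pow(Add(235, Add(-4, -132)), -1)) = Mul(-244, Pow(Add(235, -136), -1)) = Mul(-244, Pow(99, -1)) = Mul(-244, Rational(1, 99)) = Rational(-244, 99)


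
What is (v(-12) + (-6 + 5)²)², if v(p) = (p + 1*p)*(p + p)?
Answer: 332929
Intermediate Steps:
v(p) = 4*p² (v(p) = (p + p)*(2*p) = (2*p)*(2*p) = 4*p²)
(v(-12) + (-6 + 5)²)² = (4*(-12)² + (-6 + 5)²)² = (4*144 + (-1)²)² = (576 + 1)² = 577² = 332929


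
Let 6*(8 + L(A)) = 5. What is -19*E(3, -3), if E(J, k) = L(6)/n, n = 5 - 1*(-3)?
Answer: 817/48 ≈ 17.021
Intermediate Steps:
L(A) = -43/6 (L(A) = -8 + (⅙)*5 = -8 + ⅚ = -43/6)
n = 8 (n = 5 + 3 = 8)
E(J, k) = -43/48 (E(J, k) = -43/6/8 = -43/6*⅛ = -43/48)
-19*E(3, -3) = -19*(-43/48) = 817/48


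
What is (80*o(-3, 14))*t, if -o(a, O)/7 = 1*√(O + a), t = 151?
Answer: -84560*√11 ≈ -2.8045e+5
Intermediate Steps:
o(a, O) = -7*√(O + a)
(80*o(-3, 14))*t = (80*(-7*√(14 - 3)))*151 = (80*(-7*√11))*151 = -560*√11*151 = -84560*√11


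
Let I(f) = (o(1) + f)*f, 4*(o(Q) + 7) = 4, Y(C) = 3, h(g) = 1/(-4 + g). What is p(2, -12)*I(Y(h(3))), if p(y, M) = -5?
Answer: 45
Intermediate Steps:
o(Q) = -6 (o(Q) = -7 + (¼)*4 = -7 + 1 = -6)
I(f) = f*(-6 + f) (I(f) = (-6 + f)*f = f*(-6 + f))
p(2, -12)*I(Y(h(3))) = -15*(-6 + 3) = -15*(-3) = -5*(-9) = 45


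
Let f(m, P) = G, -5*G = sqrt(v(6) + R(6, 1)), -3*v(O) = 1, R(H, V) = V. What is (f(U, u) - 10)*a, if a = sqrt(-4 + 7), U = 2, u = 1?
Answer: sqrt(3)*(-150 - sqrt(6))/15 ≈ -17.603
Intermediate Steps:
v(O) = -1/3 (v(O) = -1/3*1 = -1/3)
G = -sqrt(6)/15 (G = -sqrt(-1/3 + 1)/5 = -sqrt(6)/15 ≈ -0.16330)
f(m, P) = -sqrt(6)/15
a = sqrt(3) ≈ 1.7320
(f(U, u) - 10)*a = (-sqrt(6)/15 - 10)*sqrt(3) = (-10 - sqrt(6)/15)*sqrt(3) = sqrt(3)*(-10 - sqrt(6)/15)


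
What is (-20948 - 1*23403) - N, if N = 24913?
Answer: -69264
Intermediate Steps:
(-20948 - 1*23403) - N = (-20948 - 1*23403) - 1*24913 = (-20948 - 23403) - 24913 = -44351 - 24913 = -69264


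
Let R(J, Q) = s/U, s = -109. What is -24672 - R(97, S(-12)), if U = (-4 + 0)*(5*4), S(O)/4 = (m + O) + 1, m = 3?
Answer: -1973869/80 ≈ -24673.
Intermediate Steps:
S(O) = 16 + 4*O (S(O) = 4*((3 + O) + 1) = 4*(4 + O) = 16 + 4*O)
U = -80 (U = -4*20 = -80)
R(J, Q) = 109/80 (R(J, Q) = -109/(-80) = -109*(-1/80) = 109/80)
-24672 - R(97, S(-12)) = -24672 - 1*109/80 = -24672 - 109/80 = -1973869/80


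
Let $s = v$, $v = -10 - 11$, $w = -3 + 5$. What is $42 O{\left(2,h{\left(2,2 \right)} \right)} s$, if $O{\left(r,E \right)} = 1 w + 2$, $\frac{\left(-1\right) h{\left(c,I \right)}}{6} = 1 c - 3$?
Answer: $-3528$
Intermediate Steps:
$w = 2$
$h{\left(c,I \right)} = 18 - 6 c$ ($h{\left(c,I \right)} = - 6 \left(1 c - 3\right) = - 6 \left(c - 3\right) = - 6 \left(-3 + c\right) = 18 - 6 c$)
$v = -21$
$s = -21$
$O{\left(r,E \right)} = 4$ ($O{\left(r,E \right)} = 1 \cdot 2 + 2 = 2 + 2 = 4$)
$42 O{\left(2,h{\left(2,2 \right)} \right)} s = 42 \cdot 4 \left(-21\right) = 168 \left(-21\right) = -3528$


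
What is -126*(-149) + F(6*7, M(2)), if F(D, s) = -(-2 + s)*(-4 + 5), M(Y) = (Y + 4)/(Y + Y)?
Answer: 37549/2 ≈ 18775.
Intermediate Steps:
M(Y) = (4 + Y)/(2*Y) (M(Y) = (4 + Y)/((2*Y)) = (4 + Y)*(1/(2*Y)) = (4 + Y)/(2*Y))
F(D, s) = 2 - s (F(D, s) = -(-2 + s) = 2 - s)
-126*(-149) + F(6*7, M(2)) = -126*(-149) + (2 - (4 + 2)/(2*2)) = 18774 + (2 - 6/(2*2)) = 18774 + (2 - 1*3/2) = 18774 + (2 - 3/2) = 18774 + ½ = 37549/2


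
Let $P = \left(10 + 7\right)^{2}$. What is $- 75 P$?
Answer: $-21675$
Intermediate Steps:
$P = 289$ ($P = 17^{2} = 289$)
$- 75 P = \left(-75\right) 289 = -21675$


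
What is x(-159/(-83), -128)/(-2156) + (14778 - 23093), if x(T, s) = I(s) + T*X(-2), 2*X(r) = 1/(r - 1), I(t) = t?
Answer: -425126277/51128 ≈ -8314.9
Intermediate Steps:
X(r) = 1/(2*(-1 + r)) (X(r) = 1/(2*(r - 1)) = 1/(2*(-1 + r)))
x(T, s) = s - T/6 (x(T, s) = s + T*(1/(2*(-1 - 2))) = s + T*((½)/(-3)) = s + T*((½)*(-⅓)) = s + T*(-⅙) = s - T/6)
x(-159/(-83), -128)/(-2156) + (14778 - 23093) = (-128 - (-53)/(2*(-83)))/(-2156) + (14778 - 23093) = (-128 - (-53)*(-1)/(2*83))*(-1/2156) - 8315 = (-128 - ⅙*159/83)*(-1/2156) - 8315 = (-128 - 53/166)*(-1/2156) - 8315 = -21301/166*(-1/2156) - 8315 = 3043/51128 - 8315 = -425126277/51128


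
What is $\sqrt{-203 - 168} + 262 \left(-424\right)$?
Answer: $-111088 + i \sqrt{371} \approx -1.1109 \cdot 10^{5} + 19.261 i$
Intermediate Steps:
$\sqrt{-203 - 168} + 262 \left(-424\right) = \sqrt{-371} - 111088 = i \sqrt{371} - 111088 = -111088 + i \sqrt{371}$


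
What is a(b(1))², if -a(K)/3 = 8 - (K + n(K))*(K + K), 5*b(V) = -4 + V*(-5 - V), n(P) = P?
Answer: 576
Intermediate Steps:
b(V) = -⅘ + V*(-5 - V)/5 (b(V) = (-4 + V*(-5 - V))/5 = -⅘ + V*(-5 - V)/5)
a(K) = -24 + 12*K² (a(K) = -3*(8 - (K + K)*(K + K)) = -3*(8 - 2*K*2*K) = -3*(8 - 4*K²) = -24 + 12*K²)
a(b(1))² = (-24 + 12*(-⅘ - 1*1 - ⅕*1²)²)² = (-24 + 12*(-⅘ - 1 - ⅕*1)²)² = (-24 + 12*(-⅘ - 1 - ⅕)²)² = (-24 + 12*(-2)²)² = (-24 + 12*4)² = (-24 + 48)² = 24² = 576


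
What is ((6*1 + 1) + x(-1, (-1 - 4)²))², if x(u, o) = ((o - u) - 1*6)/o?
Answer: 1521/25 ≈ 60.840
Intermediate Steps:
x(u, o) = (-6 + o - u)/o (x(u, o) = ((o - u) - 6)/o = (-6 + o - u)/o)
((6*1 + 1) + x(-1, (-1 - 4)²))² = ((6*1 + 1) + (-6 + (-1 - 4)² - 1*(-1))/((-1 - 4)²))² = ((6 + 1) + (-6 + (-5)² + 1)/((-5)²))² = (7 + (-6 + 25 + 1)/25)² = (7 + (1/25)*20)² = (7 + ⅘)² = (39/5)² = 1521/25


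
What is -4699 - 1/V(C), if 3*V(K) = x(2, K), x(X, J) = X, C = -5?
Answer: -9401/2 ≈ -4700.5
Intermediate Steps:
V(K) = ⅔ (V(K) = (⅓)*2 = ⅔)
-4699 - 1/V(C) = -4699 - 1/⅔ = -4699 - 1*3/2 = -4699 - 3/2 = -9401/2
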